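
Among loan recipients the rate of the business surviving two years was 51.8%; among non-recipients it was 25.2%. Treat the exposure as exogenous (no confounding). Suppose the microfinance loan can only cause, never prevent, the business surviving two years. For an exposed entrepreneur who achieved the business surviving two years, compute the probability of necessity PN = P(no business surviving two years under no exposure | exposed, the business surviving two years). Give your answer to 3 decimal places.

PN ≈ 0.514

p₁ = 0.518, p₀ = 0.252.
Under exogeneity and monotonicity, PN = (p₁ − p₀) / p₁.
PN = (0.518 − 0.252) / 0.518 = 0.266 / 0.518 ≈ 0.5135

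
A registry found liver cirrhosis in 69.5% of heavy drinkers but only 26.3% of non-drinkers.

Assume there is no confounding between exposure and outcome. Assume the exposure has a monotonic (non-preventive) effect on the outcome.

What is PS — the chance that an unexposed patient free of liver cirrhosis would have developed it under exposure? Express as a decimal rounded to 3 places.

PS ≈ 0.586

p₁ = 0.695, p₀ = 0.263.
Under exogeneity and monotonicity, PS = (p₁ − p₀) / (1 − p₀).
PS = (0.695 − 0.263) / (1 − 0.263) = 0.432 / 0.737 ≈ 0.5862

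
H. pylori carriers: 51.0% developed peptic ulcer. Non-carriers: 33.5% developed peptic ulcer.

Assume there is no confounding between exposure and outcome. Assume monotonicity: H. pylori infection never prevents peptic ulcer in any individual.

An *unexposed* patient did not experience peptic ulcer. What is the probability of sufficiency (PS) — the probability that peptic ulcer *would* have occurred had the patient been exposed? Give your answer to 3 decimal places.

p₁ = 0.51, p₀ = 0.335.
Under exogeneity and monotonicity, PS = (p₁ − p₀) / (1 − p₀).
PS = (0.51 − 0.335) / (1 − 0.335) = 0.175 / 0.665 ≈ 0.2632

PS ≈ 0.263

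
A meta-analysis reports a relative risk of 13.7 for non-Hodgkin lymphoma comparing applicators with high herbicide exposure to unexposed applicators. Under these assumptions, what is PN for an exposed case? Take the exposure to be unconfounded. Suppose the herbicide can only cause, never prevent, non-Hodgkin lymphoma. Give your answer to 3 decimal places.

Under exogeneity and monotonicity, PN = (RR − 1) / RR = 1 − 1/RR.
PN = (13.7 − 1) / 13.7 = 12.7 / 13.7 ≈ 0.9270

PN ≈ 0.927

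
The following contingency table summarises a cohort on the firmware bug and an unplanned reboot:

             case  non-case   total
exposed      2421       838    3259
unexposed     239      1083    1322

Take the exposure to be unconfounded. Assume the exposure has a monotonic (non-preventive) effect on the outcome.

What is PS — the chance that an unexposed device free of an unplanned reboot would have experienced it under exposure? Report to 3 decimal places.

PS ≈ 0.686

p₁ = P(outcome | exposed) = 2421/3259 = 0.74287
p₀ = P(outcome | unexposed) = 239/1322 = 0.18079
Under exogeneity and monotonicity, PS = (p₁ − p₀)/(1 − p₀).
PS = (0.74287 − 0.18079) / 0.81921 ≈ 0.6861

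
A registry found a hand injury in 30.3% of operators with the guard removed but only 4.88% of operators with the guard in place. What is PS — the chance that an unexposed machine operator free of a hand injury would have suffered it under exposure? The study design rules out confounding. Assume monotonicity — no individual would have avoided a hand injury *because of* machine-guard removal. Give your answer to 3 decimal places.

PS ≈ 0.267

p₁ = 0.303, p₀ = 0.0488.
Under exogeneity and monotonicity, PS = (p₁ − p₀) / (1 − p₀).
PS = (0.303 − 0.0488) / (1 − 0.0488) = 0.2542 / 0.9512 ≈ 0.2672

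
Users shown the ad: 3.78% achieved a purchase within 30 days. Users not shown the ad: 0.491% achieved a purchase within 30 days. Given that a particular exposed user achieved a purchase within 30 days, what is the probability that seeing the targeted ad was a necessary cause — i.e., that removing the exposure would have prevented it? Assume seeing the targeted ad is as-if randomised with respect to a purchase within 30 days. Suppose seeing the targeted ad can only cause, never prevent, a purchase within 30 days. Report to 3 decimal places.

PN ≈ 0.870

p₁ = 0.0378, p₀ = 0.00491.
Under exogeneity and monotonicity, PN = (p₁ − p₀) / p₁.
PN = (0.0378 − 0.00491) / 0.0378 = 0.03289 / 0.0378 ≈ 0.8701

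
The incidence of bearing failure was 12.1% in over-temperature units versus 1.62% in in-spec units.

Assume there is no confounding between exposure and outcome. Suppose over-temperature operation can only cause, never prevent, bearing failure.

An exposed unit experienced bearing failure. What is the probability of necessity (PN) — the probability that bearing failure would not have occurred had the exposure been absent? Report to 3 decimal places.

p₁ = 0.121, p₀ = 0.0162.
Under exogeneity and monotonicity, PN = (p₁ − p₀) / p₁.
PN = (0.121 − 0.0162) / 0.121 = 0.1048 / 0.121 ≈ 0.8661

PN ≈ 0.866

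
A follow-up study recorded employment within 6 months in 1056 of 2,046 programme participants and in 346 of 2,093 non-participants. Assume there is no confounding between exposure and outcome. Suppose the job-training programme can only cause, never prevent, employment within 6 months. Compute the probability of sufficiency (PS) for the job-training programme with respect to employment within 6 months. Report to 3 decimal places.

PS ≈ 0.420

p₁ = P(outcome | exposed) = 1056/2046 = 0.51613
p₀ = P(outcome | unexposed) = 346/2093 = 0.16531
Under exogeneity and monotonicity, PS = (p₁ − p₀) / (1 − p₀).
PS = (0.51613 − 0.16531) / (1 − 0.16531) = 0.35082 / 0.83469 ≈ 0.4203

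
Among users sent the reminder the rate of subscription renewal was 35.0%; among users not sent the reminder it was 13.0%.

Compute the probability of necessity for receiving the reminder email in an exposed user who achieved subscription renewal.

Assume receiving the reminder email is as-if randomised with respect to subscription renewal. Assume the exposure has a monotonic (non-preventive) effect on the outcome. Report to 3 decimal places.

PN ≈ 0.629

p₁ = 0.35, p₀ = 0.13.
Under exogeneity and monotonicity, PN = (p₁ − p₀) / p₁.
PN = (0.35 − 0.13) / 0.35 = 0.22 / 0.35 ≈ 0.6286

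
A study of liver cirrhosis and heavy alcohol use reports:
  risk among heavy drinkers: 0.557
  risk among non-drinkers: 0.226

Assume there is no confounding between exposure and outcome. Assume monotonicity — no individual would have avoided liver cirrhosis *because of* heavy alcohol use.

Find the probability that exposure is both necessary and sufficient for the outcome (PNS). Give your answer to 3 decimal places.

PNS ≈ 0.331

Let p₁ = 0.557, p₀ = 0.226.
Under exogeneity and monotonicity, PNS = p₁ − p₀.
PNS = 0.557 − 0.226 = 0.331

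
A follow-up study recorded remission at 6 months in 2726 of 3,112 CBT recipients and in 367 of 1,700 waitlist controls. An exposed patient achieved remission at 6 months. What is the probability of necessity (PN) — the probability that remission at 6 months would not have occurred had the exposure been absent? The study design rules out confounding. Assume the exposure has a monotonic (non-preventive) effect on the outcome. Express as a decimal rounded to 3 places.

PN ≈ 0.754

p₁ = P(outcome | exposed) = 2726/3112 = 0.87596
p₀ = P(outcome | unexposed) = 367/1700 = 0.21588
Under exogeneity and monotonicity, PN = (p₁ − p₀) / p₁.
PN = (0.87596 − 0.21588) / 0.87596 = 0.66008 / 0.87596 ≈ 0.7535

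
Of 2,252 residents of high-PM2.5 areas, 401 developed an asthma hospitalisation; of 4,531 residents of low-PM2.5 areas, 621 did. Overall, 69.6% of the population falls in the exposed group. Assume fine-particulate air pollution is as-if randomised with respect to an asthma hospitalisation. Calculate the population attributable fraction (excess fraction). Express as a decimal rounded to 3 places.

p₁ = P(outcome | exposed) = 401/2252 = 0.17806
p₀ = P(outcome | unexposed) = 621/4531 = 0.13706
Overall risk P(Y=1) = π·p₁ + (1−π)·p₀ = 0.696×0.17806 + 0.304×0.13706 = 0.1656.
Under exogeneity, PAF = [P(Y=1) − p₀] / P(Y=1).
PAF = (0.1656 − 0.13706) / 0.1656 ≈ 0.1724

PAF ≈ 0.172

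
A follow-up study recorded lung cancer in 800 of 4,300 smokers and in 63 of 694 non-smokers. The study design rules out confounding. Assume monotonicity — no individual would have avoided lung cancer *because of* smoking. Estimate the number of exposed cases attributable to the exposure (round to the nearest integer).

about 410 cases

p₁ = P(outcome | exposed) = 800/4300 = 0.18605
p₀ = P(outcome | unexposed) = 63/694 = 0.090778
PN = (p₁ − p₀)/p₁ = (0.18605 − 0.090778) / 0.18605 ≈ 0.51207.
Attributable cases ≈ PN × (exposed cases) = 0.51207 × 800 ≈ 409.65.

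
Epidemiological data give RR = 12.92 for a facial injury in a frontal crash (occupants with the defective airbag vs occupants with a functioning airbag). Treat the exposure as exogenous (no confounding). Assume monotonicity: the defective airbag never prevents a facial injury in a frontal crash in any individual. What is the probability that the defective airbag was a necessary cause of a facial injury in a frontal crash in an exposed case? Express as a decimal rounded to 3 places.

PN ≈ 0.923

Under exogeneity and monotonicity, PN = (RR − 1) / RR = 1 − 1/RR.
PN = (12.92 − 1) / 12.92 = 11.92 / 12.92 ≈ 0.9226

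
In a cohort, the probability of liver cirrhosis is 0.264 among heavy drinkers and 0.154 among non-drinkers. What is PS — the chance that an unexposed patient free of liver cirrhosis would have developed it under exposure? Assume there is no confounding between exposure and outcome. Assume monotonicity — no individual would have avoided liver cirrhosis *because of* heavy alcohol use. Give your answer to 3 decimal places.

Let p₁ = 0.264, p₀ = 0.154.
Under exogeneity and monotonicity, PS = (p₁ − p₀) / (1 − p₀).
PS = (0.264 − 0.154) / (1 − 0.154) = 0.11 / 0.846 ≈ 0.1300

PS ≈ 0.130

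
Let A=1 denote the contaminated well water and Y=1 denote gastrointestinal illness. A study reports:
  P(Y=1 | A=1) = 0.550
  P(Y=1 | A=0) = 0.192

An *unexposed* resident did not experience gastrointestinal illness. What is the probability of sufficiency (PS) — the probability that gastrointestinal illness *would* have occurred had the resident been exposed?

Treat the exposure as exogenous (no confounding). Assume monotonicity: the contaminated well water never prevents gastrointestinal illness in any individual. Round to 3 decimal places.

PS ≈ 0.443

Let p₁ = 0.55, p₀ = 0.192.
Under exogeneity and monotonicity, PS = (p₁ − p₀) / (1 − p₀).
PS = (0.55 − 0.192) / (1 − 0.192) = 0.358 / 0.808 ≈ 0.4431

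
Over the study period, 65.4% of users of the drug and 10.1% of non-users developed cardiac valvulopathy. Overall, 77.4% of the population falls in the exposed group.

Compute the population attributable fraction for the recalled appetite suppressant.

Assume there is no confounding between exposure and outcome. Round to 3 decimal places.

p₁ = 0.654, p₀ = 0.101.
Overall risk P(Y=1) = π·p₁ + (1−π)·p₀ = 0.774×0.654 + 0.226×0.101 = 0.52902.
Under exogeneity, PAF = [P(Y=1) − p₀] / P(Y=1).
PAF = (0.52902 − 0.101) / 0.52902 ≈ 0.8091

PAF ≈ 0.809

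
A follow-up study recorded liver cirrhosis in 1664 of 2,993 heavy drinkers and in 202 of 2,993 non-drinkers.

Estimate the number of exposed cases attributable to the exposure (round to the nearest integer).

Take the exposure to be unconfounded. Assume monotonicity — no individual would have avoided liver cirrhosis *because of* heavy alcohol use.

about 1462 cases

p₁ = P(outcome | exposed) = 1664/2993 = 0.55596
p₀ = P(outcome | unexposed) = 202/2993 = 0.067491
PN = (p₁ − p₀)/p₁ = (0.55596 − 0.067491) / 0.55596 ≈ 0.87861.
Attributable cases ≈ PN × (exposed cases) = 0.87861 × 1664 ≈ 1462.00.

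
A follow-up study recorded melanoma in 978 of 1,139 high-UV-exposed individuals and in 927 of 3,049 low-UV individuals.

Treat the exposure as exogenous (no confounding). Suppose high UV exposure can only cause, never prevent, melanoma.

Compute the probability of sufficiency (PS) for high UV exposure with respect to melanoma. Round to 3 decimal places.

p₁ = P(outcome | exposed) = 978/1139 = 0.85865
p₀ = P(outcome | unexposed) = 927/3049 = 0.30403
Under exogeneity and monotonicity, PS = (p₁ − p₀) / (1 − p₀).
PS = (0.85865 − 0.30403) / (1 − 0.30403) = 0.55461 / 0.69597 ≈ 0.7969

PS ≈ 0.797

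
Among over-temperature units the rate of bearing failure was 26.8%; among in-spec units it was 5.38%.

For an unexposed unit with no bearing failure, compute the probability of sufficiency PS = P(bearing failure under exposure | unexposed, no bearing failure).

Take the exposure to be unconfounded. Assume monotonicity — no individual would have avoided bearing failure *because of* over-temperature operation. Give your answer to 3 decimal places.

p₁ = 0.268, p₀ = 0.0538.
Under exogeneity and monotonicity, PS = (p₁ − p₀) / (1 − p₀).
PS = (0.268 − 0.0538) / (1 − 0.0538) = 0.2142 / 0.9462 ≈ 0.2264

PS ≈ 0.226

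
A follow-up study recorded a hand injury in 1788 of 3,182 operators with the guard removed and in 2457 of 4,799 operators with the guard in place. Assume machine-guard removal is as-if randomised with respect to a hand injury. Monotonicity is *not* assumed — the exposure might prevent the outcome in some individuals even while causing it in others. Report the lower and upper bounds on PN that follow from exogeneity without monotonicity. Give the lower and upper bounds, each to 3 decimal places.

0.089 ≤ PN ≤ 0.868

p₁ = P(outcome | exposed) = 1788/3182 = 0.56191
p₀ = P(outcome | unexposed) = 2457/4799 = 0.51198
Under exogeneity alone the bounds on PN are max{0,(p₁−p₀)/p₁} ≤ PN ≤ min{1,(1−p₀)/p₁}.
  lower = (p₁ − p₀)/p₁ = 0.049929 / 0.56191 ≈ 0.0889
  upper = min{1, (1 − p₀)/p₁} = 0.48802 / 0.56191 ≈ 0.8685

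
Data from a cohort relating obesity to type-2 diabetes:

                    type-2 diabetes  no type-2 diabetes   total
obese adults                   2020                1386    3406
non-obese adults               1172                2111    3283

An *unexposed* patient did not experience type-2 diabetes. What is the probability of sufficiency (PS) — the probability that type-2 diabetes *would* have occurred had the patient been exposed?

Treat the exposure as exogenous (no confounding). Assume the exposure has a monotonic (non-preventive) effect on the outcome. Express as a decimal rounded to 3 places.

p₁ = P(outcome | exposed) = 2020/3406 = 0.59307
p₀ = P(outcome | unexposed) = 1172/3283 = 0.35699
Under exogeneity and monotonicity, PS = (p₁ − p₀)/(1 − p₀).
PS = (0.59307 − 0.35699) / 0.64301 ≈ 0.3671

PS ≈ 0.367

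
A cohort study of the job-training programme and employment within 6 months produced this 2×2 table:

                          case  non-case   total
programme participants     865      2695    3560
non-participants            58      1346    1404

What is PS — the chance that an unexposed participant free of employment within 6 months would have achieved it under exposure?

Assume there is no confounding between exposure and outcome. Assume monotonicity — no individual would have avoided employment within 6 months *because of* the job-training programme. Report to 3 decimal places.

p₁ = P(outcome | exposed) = 865/3560 = 0.24298
p₀ = P(outcome | unexposed) = 58/1404 = 0.041311
Under exogeneity and monotonicity, PS = (p₁ − p₀) / (1 − p₀).
PS = (0.24298 − 0.041311) / (1 − 0.041311) = 0.20167 / 0.95869 ≈ 0.2104

PS ≈ 0.210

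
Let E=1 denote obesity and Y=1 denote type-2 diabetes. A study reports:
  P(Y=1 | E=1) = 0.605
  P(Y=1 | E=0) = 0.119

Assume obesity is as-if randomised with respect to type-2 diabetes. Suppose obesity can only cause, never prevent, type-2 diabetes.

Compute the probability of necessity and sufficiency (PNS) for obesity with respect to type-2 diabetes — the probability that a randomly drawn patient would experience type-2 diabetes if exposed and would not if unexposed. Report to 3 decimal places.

PNS ≈ 0.486

Let p₁ = 0.605, p₀ = 0.119.
Under exogeneity and monotonicity, PNS = p₁ − p₀.
PNS = 0.605 − 0.119 = 0.486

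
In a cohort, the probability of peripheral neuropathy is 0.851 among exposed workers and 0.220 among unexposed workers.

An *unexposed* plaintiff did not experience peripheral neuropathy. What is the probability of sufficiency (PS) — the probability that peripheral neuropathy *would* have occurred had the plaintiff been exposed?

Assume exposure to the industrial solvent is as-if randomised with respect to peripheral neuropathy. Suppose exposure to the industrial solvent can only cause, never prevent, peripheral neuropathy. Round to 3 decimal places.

Let p₁ = 0.851, p₀ = 0.22.
Under exogeneity and monotonicity, PS = (p₁ − p₀) / (1 − p₀).
PS = (0.851 − 0.22) / (1 − 0.22) = 0.631 / 0.78 ≈ 0.8090

PS ≈ 0.809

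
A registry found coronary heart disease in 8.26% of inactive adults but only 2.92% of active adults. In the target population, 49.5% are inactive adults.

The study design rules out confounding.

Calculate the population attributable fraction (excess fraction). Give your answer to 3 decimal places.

p₁ = 0.0826, p₀ = 0.0292.
Overall risk P(Y=1) = π·p₁ + (1−π)·p₀ = 0.495×0.0826 + 0.505×0.0292 = 0.055633.
Under exogeneity, PAF = [P(Y=1) − p₀] / P(Y=1).
PAF = (0.055633 − 0.0292) / 0.055633 ≈ 0.4751

PAF ≈ 0.475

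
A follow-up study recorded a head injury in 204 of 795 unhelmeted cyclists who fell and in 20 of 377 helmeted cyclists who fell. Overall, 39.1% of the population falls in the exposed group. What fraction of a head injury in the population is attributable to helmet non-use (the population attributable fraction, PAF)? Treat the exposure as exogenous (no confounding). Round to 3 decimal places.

p₁ = P(outcome | exposed) = 204/795 = 0.2566
p₀ = P(outcome | unexposed) = 20/377 = 0.05305
Overall risk P(Y=1) = π·p₁ + (1−π)·p₀ = 0.391×0.2566 + 0.609×0.05305 = 0.13264.
Under exogeneity, PAF = [P(Y=1) − p₀] / P(Y=1).
PAF = (0.13264 − 0.05305) / 0.13264 ≈ 0.6000

PAF ≈ 0.600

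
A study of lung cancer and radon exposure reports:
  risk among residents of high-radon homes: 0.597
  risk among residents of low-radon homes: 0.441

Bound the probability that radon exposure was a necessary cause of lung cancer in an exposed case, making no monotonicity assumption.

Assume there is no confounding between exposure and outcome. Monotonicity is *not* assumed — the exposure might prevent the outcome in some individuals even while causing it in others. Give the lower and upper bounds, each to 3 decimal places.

0.261 ≤ PN ≤ 0.936

Let p₁ = 0.597, p₀ = 0.441.
Under exogeneity alone the bounds on PN are max{0,(p₁−p₀)/p₁} ≤ PN ≤ min{1,(1−p₀)/p₁}.
  lower = (p₁ − p₀)/p₁ = 0.156 / 0.597 ≈ 0.2613
  upper = min{1, (1 − p₀)/p₁} = 0.559 / 0.597 ≈ 0.9363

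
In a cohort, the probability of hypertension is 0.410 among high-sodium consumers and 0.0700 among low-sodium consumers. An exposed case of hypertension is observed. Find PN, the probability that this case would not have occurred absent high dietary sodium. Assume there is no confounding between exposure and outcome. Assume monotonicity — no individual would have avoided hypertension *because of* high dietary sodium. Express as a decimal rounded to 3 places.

PN ≈ 0.829

Let p₁ = 0.41, p₀ = 0.07.
Under exogeneity and monotonicity, PN = (p₁ − p₀) / p₁.
PN = (0.41 − 0.07) / 0.41 = 0.34 / 0.41 ≈ 0.8293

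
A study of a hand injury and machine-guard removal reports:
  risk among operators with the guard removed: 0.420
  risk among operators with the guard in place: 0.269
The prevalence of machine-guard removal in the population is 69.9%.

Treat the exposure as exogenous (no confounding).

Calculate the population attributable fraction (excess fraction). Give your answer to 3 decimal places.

PAF ≈ 0.282

Let p₁ = 0.42, p₀ = 0.269.
Overall risk P(Y=1) = π·p₁ + (1−π)·p₀ = 0.699×0.42 + 0.301×0.269 = 0.37455.
Under exogeneity, PAF = [P(Y=1) − p₀] / P(Y=1).
PAF = (0.37455 − 0.269) / 0.37455 ≈ 0.2818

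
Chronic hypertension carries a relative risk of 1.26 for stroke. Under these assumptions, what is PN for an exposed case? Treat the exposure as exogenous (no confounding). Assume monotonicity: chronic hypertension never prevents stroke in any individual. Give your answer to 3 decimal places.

PN ≈ 0.206

Under exogeneity and monotonicity, PN = (RR − 1) / RR = 1 − 1/RR.
PN = (1.26 − 1) / 1.26 = 0.26 / 1.26 ≈ 0.2063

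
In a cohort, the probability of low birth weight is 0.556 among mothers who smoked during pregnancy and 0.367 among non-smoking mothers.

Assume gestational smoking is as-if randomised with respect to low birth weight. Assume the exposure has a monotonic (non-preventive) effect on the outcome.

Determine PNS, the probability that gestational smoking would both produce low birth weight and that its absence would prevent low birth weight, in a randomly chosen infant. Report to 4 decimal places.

PNS ≈ 0.1890

Let p₁ = 0.556, p₀ = 0.367.
Under exogeneity and monotonicity, PNS = p₁ − p₀.
PNS = 0.556 − 0.367 = 0.189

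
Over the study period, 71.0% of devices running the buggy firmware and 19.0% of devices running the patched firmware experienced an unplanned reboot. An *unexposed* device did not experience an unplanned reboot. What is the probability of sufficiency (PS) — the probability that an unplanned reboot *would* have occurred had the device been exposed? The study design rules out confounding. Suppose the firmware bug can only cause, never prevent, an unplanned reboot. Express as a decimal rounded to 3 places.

PS ≈ 0.642

p₁ = 0.71, p₀ = 0.19.
Under exogeneity and monotonicity, PS = (p₁ − p₀) / (1 − p₀).
PS = (0.71 − 0.19) / (1 − 0.19) = 0.52 / 0.81 ≈ 0.6420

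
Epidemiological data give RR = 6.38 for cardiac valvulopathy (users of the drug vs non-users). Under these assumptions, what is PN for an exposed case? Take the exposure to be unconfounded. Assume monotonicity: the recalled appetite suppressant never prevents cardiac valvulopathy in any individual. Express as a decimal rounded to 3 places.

Under exogeneity and monotonicity, PN = (RR − 1) / RR = 1 − 1/RR.
PN = (6.38 − 1) / 6.38 = 5.38 / 6.38 ≈ 0.8433

PN ≈ 0.843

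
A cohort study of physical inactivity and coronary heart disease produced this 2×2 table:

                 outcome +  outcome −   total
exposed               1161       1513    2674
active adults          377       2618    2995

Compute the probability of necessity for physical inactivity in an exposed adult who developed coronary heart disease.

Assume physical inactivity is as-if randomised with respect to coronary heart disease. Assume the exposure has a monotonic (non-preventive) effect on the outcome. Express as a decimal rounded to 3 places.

p₁ = P(outcome | exposed) = 1161/2674 = 0.43418
p₀ = P(outcome | unexposed) = 377/2995 = 0.12588
Under exogeneity and monotonicity, PN = (p₁ − p₀)/p₁.
PN = (0.43418 − 0.12588) / 0.43418 ≈ 0.7101

PN ≈ 0.710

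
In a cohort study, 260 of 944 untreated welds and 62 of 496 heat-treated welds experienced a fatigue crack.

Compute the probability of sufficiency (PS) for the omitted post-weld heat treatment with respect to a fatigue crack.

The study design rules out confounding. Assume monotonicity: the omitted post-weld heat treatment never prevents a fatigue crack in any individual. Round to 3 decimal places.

p₁ = P(outcome | exposed) = 260/944 = 0.27542
p₀ = P(outcome | unexposed) = 62/496 = 0.125
Under exogeneity and monotonicity, PS = (p₁ − p₀) / (1 − p₀).
PS = (0.27542 − 0.125) / (1 − 0.125) = 0.15042 / 0.875 ≈ 0.1719

PS ≈ 0.172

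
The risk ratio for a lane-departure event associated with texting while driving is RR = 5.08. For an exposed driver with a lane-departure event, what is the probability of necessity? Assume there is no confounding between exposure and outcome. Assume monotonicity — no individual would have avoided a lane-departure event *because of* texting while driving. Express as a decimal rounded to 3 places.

PN ≈ 0.803

Under exogeneity and monotonicity, PN = (RR − 1) / RR = 1 − 1/RR.
PN = (5.08 − 1) / 5.08 = 4.08 / 5.08 ≈ 0.8031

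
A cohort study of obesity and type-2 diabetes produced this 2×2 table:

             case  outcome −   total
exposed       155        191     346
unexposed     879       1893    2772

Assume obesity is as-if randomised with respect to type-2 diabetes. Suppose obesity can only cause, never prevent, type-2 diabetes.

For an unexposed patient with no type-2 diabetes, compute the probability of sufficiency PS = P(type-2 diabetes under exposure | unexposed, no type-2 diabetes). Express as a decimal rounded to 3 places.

p₁ = P(outcome | exposed) = 155/346 = 0.44798
p₀ = P(outcome | unexposed) = 879/2772 = 0.3171
Under exogeneity and monotonicity, PS = (p₁ − p₀) / (1 − p₀).
PS = (0.44798 − 0.3171) / (1 − 0.3171) = 0.13088 / 0.6829 ≈ 0.1916

PS ≈ 0.192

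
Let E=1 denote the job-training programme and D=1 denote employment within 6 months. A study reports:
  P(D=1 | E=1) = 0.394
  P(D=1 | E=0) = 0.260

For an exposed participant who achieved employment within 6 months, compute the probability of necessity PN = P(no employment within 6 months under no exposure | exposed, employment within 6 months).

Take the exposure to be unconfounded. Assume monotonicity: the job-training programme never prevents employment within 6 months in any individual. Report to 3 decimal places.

PN ≈ 0.340

Let p₁ = 0.394, p₀ = 0.26.
Under exogeneity and monotonicity, PN = (p₁ − p₀) / p₁.
PN = (0.394 − 0.26) / 0.394 = 0.134 / 0.394 ≈ 0.3401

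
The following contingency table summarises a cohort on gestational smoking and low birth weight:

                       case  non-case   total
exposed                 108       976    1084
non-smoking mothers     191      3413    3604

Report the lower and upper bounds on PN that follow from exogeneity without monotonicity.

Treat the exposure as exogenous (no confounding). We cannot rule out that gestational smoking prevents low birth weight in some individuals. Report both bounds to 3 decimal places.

p₁ = P(outcome | exposed) = 108/1084 = 0.099631
p₀ = P(outcome | unexposed) = 191/3604 = 0.052997
Under exogeneity alone the bounds on PN are max{0,(p₁−p₀)/p₁} ≤ PN ≤ min{1,(1−p₀)/p₁}.
  lower = (p₁ − p₀)/p₁ = 0.046634 / 0.099631 ≈ 0.4681
  upper = min{1, (1 − p₀)/p₁} = 0.947 / 0.099631 ≈ 9.5051 → capped at 1

0.468 ≤ PN ≤ 1.000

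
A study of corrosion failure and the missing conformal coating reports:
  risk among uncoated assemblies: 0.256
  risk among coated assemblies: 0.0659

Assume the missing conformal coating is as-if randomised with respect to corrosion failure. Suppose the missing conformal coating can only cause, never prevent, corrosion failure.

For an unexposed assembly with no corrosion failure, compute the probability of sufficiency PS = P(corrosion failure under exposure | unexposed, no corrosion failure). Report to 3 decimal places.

Let p₁ = 0.256, p₀ = 0.0659.
Under exogeneity and monotonicity, PS = (p₁ − p₀) / (1 − p₀).
PS = (0.256 − 0.0659) / (1 − 0.0659) = 0.1901 / 0.9341 ≈ 0.2035

PS ≈ 0.204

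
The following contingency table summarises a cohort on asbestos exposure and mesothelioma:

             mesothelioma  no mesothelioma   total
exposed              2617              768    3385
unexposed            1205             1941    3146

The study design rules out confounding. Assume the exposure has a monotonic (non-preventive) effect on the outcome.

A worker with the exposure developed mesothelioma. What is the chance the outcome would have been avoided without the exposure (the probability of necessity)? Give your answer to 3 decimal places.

PN ≈ 0.505

p₁ = P(outcome | exposed) = 2617/3385 = 0.77312
p₀ = P(outcome | unexposed) = 1205/3146 = 0.38303
Under exogeneity and monotonicity, PN = (p₁ − p₀) / p₁.
PN = (0.77312 − 0.38303) / 0.77312 = 0.39009 / 0.77312 ≈ 0.5046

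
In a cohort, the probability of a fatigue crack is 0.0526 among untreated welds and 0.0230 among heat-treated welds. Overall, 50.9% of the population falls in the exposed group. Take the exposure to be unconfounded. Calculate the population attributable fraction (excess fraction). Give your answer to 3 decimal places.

Let p₁ = 0.0526, p₀ = 0.023.
Overall risk P(Y=1) = π·p₁ + (1−π)·p₀ = 0.509×0.0526 + 0.491×0.023 = 0.038066.
Under exogeneity, PAF = [P(Y=1) − p₀] / P(Y=1).
PAF = (0.038066 − 0.023) / 0.038066 ≈ 0.3958

PAF ≈ 0.396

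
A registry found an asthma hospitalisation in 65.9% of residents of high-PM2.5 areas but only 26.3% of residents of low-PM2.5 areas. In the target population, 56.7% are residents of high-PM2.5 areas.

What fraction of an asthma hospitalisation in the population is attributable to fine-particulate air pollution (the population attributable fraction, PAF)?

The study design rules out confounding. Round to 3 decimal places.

PAF ≈ 0.461

p₁ = 0.659, p₀ = 0.263.
Overall risk P(Y=1) = π·p₁ + (1−π)·p₀ = 0.567×0.659 + 0.433×0.263 = 0.48753.
Under exogeneity, PAF = [P(Y=1) − p₀] / P(Y=1).
PAF = (0.48753 − 0.263) / 0.48753 ≈ 0.4605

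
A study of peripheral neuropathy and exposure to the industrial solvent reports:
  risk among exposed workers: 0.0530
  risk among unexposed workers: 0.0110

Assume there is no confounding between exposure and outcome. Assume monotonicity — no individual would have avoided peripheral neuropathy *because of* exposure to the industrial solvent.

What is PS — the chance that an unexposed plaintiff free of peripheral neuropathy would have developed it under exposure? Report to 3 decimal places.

PS ≈ 0.042

Let p₁ = 0.053, p₀ = 0.011.
Under exogeneity and monotonicity, PS = (p₁ − p₀) / (1 − p₀).
PS = (0.053 − 0.011) / (1 − 0.011) = 0.042 / 0.989 ≈ 0.0425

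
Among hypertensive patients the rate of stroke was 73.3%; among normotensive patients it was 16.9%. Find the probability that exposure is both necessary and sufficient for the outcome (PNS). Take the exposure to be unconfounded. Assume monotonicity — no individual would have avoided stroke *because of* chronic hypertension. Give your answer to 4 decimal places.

PNS ≈ 0.5640

p₁ = 0.733, p₀ = 0.169.
Under exogeneity and monotonicity, PNS = p₁ − p₀.
PNS = 0.733 − 0.169 = 0.564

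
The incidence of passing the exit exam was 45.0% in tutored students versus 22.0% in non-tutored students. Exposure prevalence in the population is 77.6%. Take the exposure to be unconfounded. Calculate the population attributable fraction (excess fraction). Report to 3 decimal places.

p₁ = 0.45, p₀ = 0.22.
Overall risk P(Y=1) = π·p₁ + (1−π)·p₀ = 0.776×0.45 + 0.224×0.22 = 0.39848.
Under exogeneity, PAF = [P(Y=1) − p₀] / P(Y=1).
PAF = (0.39848 − 0.22) / 0.39848 ≈ 0.4479

PAF ≈ 0.448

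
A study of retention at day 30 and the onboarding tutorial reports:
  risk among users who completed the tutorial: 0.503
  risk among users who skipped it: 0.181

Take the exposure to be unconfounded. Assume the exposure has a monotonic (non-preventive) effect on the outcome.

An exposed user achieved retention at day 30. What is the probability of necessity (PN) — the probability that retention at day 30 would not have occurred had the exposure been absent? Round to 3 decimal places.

PN ≈ 0.640

Let p₁ = 0.503, p₀ = 0.181.
Under exogeneity and monotonicity, PN = (p₁ − p₀) / p₁.
PN = (0.503 − 0.181) / 0.503 = 0.322 / 0.503 ≈ 0.6402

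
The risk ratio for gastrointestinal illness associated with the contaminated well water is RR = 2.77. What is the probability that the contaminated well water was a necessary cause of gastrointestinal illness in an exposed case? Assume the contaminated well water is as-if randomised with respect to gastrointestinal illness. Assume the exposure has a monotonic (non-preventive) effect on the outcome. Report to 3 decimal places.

PN ≈ 0.639

Under exogeneity and monotonicity, PN = (RR − 1) / RR = 1 − 1/RR.
PN = (2.77 − 1) / 2.77 = 1.77 / 2.77 ≈ 0.6390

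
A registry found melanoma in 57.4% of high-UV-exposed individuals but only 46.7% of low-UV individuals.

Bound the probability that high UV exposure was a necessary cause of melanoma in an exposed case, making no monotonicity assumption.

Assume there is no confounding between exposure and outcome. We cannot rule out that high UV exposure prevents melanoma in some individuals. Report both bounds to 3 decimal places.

0.186 ≤ PN ≤ 0.929

p₁ = 0.574, p₀ = 0.467.
Under exogeneity alone the bounds on PN are max{0,(p₁−p₀)/p₁} ≤ PN ≤ min{1,(1−p₀)/p₁}.
  lower = (p₁ − p₀)/p₁ = 0.107 / 0.574 ≈ 0.1864
  upper = min{1, (1 − p₀)/p₁} = 0.533 / 0.574 ≈ 0.9286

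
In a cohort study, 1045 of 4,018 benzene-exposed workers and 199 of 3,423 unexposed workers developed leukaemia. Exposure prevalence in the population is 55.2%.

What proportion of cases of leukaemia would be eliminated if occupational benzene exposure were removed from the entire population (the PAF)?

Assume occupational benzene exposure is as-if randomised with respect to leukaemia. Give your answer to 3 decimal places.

PAF ≈ 0.657

p₁ = P(outcome | exposed) = 1045/4018 = 0.26008
p₀ = P(outcome | unexposed) = 199/3423 = 0.058136
Overall risk P(Y=1) = π·p₁ + (1−π)·p₀ = 0.552×0.26008 + 0.448×0.058136 = 0.16961.
Under exogeneity, PAF = [P(Y=1) − p₀] / P(Y=1).
PAF = (0.16961 − 0.058136) / 0.16961 ≈ 0.6572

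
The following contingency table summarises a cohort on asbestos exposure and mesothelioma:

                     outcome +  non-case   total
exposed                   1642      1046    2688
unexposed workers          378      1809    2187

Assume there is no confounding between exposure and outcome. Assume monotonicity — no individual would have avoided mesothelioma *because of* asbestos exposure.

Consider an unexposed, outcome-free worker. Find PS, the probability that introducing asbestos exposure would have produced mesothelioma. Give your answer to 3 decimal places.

p₁ = P(outcome | exposed) = 1642/2688 = 0.61086
p₀ = P(outcome | unexposed) = 378/2187 = 0.17284
Under exogeneity and monotonicity, PS = (p₁ − p₀) / (1 − p₀).
PS = (0.61086 − 0.17284) / (1 − 0.17284) = 0.43802 / 0.82716 ≈ 0.5296

PS ≈ 0.530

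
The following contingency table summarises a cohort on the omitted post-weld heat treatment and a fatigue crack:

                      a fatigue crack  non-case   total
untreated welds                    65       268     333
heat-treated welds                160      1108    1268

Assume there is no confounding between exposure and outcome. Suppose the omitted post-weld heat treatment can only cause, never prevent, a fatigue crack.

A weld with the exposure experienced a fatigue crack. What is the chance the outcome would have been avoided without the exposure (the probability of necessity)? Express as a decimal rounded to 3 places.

PN ≈ 0.354

p₁ = P(outcome | exposed) = 65/333 = 0.1952
p₀ = P(outcome | unexposed) = 160/1268 = 0.12618
Under exogeneity and monotonicity, PN = (p₁ − p₀)/p₁.
PN = (0.1952 − 0.12618) / 0.1952 ≈ 0.3536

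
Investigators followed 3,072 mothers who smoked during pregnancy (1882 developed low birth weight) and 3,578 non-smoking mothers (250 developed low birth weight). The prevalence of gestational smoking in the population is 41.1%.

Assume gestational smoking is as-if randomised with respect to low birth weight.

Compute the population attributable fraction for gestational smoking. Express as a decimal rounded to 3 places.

p₁ = P(outcome | exposed) = 1882/3072 = 0.61263
p₀ = P(outcome | unexposed) = 250/3578 = 0.069871
Overall risk P(Y=1) = π·p₁ + (1−π)·p₀ = 0.411×0.61263 + 0.589×0.069871 = 0.29295.
Under exogeneity, PAF = [P(Y=1) − p₀] / P(Y=1).
PAF = (0.29295 − 0.069871) / 0.29295 ≈ 0.7615

PAF ≈ 0.761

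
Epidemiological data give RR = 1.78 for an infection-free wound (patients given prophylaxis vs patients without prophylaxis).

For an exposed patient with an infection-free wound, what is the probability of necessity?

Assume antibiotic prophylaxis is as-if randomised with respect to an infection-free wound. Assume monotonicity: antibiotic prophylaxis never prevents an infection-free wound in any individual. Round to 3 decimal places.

Under exogeneity and monotonicity, PN = (RR − 1) / RR = 1 − 1/RR.
PN = (1.78 − 1) / 1.78 = 0.78 / 1.78 ≈ 0.4382

PN ≈ 0.438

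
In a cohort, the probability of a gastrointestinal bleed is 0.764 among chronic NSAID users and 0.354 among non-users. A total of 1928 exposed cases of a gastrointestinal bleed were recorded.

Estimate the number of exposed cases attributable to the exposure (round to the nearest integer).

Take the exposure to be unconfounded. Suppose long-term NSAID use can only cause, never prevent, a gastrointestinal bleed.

Let p₁ = 0.764, p₀ = 0.354.
PN = (p₁ − p₀)/p₁ = (0.764 − 0.354) / 0.764 ≈ 0.53665.
Attributable cases ≈ PN × (exposed cases) = 0.53665 × 1928 ≈ 1034.66.

about 1035 cases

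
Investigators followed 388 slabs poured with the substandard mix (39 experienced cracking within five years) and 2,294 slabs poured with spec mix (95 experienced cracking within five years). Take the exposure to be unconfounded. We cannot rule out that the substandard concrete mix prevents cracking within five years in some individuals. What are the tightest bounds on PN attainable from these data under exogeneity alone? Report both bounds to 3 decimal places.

p₁ = P(outcome | exposed) = 39/388 = 0.10052
p₀ = P(outcome | unexposed) = 95/2294 = 0.041412
Under exogeneity alone the bounds on PN are max{0,(p₁−p₀)/p₁} ≤ PN ≤ min{1,(1−p₀)/p₁}.
  lower = (p₁ − p₀)/p₁ = 0.059103 / 0.10052 ≈ 0.5880
  upper = min{1, (1 − p₀)/p₁} = 0.95859 / 0.10052 ≈ 9.5367 → capped at 1

0.588 ≤ PN ≤ 1.000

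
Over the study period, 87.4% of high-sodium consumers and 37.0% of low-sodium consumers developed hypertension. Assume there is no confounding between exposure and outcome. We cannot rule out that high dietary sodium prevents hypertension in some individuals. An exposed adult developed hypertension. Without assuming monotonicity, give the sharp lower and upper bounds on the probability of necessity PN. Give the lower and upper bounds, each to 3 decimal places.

p₁ = 0.874, p₀ = 0.37.
Under exogeneity alone the bounds on PN are max{0,(p₁−p₀)/p₁} ≤ PN ≤ min{1,(1−p₀)/p₁}.
  lower = (p₁ − p₀)/p₁ = 0.504 / 0.874 ≈ 0.5767
  upper = min{1, (1 − p₀)/p₁} = 0.63 / 0.874 ≈ 0.7208

0.577 ≤ PN ≤ 0.721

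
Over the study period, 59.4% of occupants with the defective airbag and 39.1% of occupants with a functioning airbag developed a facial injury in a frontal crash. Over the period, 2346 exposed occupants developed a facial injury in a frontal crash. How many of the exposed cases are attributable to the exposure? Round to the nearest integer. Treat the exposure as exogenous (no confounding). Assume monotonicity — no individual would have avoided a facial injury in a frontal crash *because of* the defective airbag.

about 802 cases

p₁ = 0.594, p₀ = 0.391.
PN = (p₁ − p₀)/p₁ = (0.594 − 0.391) / 0.594 ≈ 0.34175.
Attributable cases ≈ PN × (exposed cases) = 0.34175 × 2346 ≈ 801.75.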